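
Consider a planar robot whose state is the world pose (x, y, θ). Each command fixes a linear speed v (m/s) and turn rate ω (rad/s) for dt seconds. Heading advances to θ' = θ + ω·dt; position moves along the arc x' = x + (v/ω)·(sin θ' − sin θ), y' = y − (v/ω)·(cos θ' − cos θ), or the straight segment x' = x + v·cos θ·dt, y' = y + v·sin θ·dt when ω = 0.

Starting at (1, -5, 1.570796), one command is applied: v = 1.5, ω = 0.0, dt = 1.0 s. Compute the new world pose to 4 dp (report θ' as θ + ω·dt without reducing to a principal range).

(1.0000, -3.5000, 1.5708)

θ' = 1.5708 + 0.0·1.0 = 1.5708
ω = 0 → straight: x' = 1 + 1.5·cos(1.5708)·1.0 = 1.0000
y' = -5 + 1.5·sin(1.5708)·1.0 = -3.5000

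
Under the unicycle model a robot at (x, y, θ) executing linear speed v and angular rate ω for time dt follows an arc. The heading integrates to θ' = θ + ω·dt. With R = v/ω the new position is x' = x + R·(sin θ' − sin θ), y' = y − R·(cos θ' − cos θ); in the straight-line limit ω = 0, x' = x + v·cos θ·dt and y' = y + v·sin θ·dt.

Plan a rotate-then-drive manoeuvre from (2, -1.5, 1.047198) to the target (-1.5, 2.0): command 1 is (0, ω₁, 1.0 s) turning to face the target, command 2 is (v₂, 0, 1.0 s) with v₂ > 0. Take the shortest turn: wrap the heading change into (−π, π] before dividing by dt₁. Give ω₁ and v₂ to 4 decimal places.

ω₁ = 1.3090, v₂ = 4.9497

heading to target = atan2(2−-1.5, -1.5−2) = 2.3562
Δθ = wrap(2.3562 − 1.0472) = 1.3090; ω₁ = Δθ/dt₁ = 1.3090
distance = √((-1.5−2)² + (2−-1.5)²) = 4.9497; v₂ = distance/dt₂ = 4.9497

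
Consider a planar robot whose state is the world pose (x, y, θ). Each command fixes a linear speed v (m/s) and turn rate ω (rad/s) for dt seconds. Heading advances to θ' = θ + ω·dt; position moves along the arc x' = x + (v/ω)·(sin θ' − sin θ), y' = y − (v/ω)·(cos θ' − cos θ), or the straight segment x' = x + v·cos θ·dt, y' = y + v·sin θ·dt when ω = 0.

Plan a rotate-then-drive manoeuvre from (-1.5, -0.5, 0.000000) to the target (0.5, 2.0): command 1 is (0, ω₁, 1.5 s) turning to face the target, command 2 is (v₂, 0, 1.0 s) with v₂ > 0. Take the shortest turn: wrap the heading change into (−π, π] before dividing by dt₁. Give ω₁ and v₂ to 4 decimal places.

ω₁ = 0.5974, v₂ = 3.2016

heading to target = atan2(2−-0.5, 0.5−-1.5) = 0.8961
Δθ = wrap(0.8961 − 0.0000) = 0.8961; ω₁ = Δθ/dt₁ = 0.5974
distance = √((0.5−-1.5)² + (2−-0.5)²) = 3.2016; v₂ = distance/dt₂ = 3.2016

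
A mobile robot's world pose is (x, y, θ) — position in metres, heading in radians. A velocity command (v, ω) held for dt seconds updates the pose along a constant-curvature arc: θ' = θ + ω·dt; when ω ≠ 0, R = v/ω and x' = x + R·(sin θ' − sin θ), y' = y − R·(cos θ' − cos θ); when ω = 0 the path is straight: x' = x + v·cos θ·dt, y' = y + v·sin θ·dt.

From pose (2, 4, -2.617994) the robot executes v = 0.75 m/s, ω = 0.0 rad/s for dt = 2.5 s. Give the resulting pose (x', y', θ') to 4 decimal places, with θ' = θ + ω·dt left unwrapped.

(0.3762, 3.0625, -2.6180)

θ' = -2.6180 + 0.0·2.5 = -2.6180
ω = 0 → straight: x' = 2 + 0.75·cos(-2.6180)·2.5 = 0.3762
y' = 4 + 0.75·sin(-2.6180)·2.5 = 3.0625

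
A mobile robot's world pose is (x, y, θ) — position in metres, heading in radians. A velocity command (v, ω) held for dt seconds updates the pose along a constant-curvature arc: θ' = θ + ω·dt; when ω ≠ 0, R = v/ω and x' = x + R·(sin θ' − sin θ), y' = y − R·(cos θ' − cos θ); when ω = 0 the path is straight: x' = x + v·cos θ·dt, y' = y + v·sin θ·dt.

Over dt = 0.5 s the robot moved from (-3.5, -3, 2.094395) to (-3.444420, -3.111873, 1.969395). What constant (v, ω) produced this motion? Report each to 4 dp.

v = -0.2500, ω = -0.2500

Δθ = 1.969395 − 2.094395 = -0.125000
ω = Δθ/dt = -0.125000/0.5 = -0.2500
R = −Δy/(cos θ' − cos θ) = 1.0000
v = R·ω = 1.0000·-0.2500 = -0.2500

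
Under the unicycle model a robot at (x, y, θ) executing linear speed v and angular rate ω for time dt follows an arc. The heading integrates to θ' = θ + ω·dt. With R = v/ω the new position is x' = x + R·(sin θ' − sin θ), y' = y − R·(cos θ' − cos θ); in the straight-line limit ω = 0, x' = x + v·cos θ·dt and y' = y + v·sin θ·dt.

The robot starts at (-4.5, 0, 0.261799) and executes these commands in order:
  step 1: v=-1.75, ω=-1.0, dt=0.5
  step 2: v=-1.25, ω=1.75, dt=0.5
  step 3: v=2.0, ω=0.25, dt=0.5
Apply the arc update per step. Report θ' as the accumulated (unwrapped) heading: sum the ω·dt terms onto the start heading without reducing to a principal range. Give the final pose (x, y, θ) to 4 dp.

step 1: θ'=-0.2382 (R=1.7500) → pose (-5.3659, -0.0102, -0.2382)
step 2: θ'=0.6368 (R=-0.7143) → pose (-5.9591, -0.1300, 0.6368)
step 3: θ'=0.7618 (R=8.0000) → pose (-5.1943, 0.5132, 0.7618)

(-5.1943, 0.5132, 0.7618)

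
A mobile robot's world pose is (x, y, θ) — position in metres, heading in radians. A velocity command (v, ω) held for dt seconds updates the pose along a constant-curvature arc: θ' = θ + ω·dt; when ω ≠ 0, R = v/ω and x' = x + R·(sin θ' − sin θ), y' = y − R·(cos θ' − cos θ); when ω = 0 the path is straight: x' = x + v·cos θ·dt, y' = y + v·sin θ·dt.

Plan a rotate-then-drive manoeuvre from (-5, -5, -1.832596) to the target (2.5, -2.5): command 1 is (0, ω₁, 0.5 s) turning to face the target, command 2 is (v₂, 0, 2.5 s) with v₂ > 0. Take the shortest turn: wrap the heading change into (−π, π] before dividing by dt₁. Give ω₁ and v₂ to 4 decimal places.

heading to target = atan2(-2.5−-5, 2.5−-5) = 0.3218
Δθ = wrap(0.3218 − -1.8326) = 2.1543; ω₁ = Δθ/dt₁ = 4.3087
distance = √((2.5−-5)² + (-2.5−-5)²) = 7.9057; v₂ = distance/dt₂ = 3.1623

ω₁ = 4.3087, v₂ = 3.1623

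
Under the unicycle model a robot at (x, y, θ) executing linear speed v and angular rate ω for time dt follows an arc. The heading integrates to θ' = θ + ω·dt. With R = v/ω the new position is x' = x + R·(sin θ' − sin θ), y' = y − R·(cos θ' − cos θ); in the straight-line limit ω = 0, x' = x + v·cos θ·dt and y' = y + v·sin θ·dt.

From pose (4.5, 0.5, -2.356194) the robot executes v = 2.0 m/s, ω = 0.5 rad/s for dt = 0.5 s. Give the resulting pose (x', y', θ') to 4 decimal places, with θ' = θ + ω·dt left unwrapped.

(3.8882, -0.2877, -2.1062)

θ' = -2.3562 + 0.5·0.5 = -2.1062
R = v/ω = 2.0/0.5 = 4.0000
x' = 4.5 + 4.0000·(sin -2.1062 − sin -2.3562) = 3.8882
y' = 0.5 − 4.0000·(cos -2.1062 − cos -2.3562) = -0.2877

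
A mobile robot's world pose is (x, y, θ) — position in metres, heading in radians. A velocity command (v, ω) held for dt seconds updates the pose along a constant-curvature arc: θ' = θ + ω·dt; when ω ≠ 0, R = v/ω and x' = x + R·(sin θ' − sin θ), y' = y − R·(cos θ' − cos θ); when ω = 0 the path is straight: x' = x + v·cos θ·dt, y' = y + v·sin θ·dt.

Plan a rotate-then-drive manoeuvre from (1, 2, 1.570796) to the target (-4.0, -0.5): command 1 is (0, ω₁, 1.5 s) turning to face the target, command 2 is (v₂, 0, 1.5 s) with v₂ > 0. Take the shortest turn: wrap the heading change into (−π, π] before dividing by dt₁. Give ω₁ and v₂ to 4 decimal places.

ω₁ = 1.3563, v₂ = 3.7268

heading to target = atan2(-0.5−2, -4−1) = -2.6779
Δθ = wrap(-2.6779 − 1.5708) = 2.0344; ω₁ = Δθ/dt₁ = 1.3563
distance = √((-4−1)² + (-0.5−2)²) = 5.5902; v₂ = distance/dt₂ = 3.7268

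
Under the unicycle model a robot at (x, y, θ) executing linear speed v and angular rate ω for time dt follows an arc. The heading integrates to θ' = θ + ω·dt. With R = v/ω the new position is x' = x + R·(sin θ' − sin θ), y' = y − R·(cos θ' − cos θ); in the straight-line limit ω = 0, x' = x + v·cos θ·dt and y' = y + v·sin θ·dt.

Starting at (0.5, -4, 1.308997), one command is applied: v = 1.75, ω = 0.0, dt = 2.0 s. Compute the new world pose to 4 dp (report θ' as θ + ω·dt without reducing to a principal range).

(1.4059, -0.6193, 1.3090)

θ' = 1.3090 + 0.0·2.0 = 1.3090
ω = 0 → straight: x' = 0.5 + 1.75·cos(1.3090)·2.0 = 1.4059
y' = -4 + 1.75·sin(1.3090)·2.0 = -0.6193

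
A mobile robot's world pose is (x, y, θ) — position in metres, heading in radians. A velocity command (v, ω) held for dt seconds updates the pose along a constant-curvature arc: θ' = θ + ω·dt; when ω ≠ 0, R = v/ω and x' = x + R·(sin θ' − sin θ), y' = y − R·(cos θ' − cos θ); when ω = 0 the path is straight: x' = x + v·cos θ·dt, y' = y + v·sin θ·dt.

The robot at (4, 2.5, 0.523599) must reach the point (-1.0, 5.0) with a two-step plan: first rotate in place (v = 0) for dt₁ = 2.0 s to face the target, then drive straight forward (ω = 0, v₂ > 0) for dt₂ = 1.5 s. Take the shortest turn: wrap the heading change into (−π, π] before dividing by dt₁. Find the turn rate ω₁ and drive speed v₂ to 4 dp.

heading to target = atan2(5−2.5, -1−4) = 2.6779
Δθ = wrap(2.6779 − 0.5236) = 2.1543; ω₁ = Δθ/dt₁ = 1.0772
distance = √((-1−4)² + (5−2.5)²) = 5.5902; v₂ = distance/dt₂ = 3.7268

ω₁ = 1.0772, v₂ = 3.7268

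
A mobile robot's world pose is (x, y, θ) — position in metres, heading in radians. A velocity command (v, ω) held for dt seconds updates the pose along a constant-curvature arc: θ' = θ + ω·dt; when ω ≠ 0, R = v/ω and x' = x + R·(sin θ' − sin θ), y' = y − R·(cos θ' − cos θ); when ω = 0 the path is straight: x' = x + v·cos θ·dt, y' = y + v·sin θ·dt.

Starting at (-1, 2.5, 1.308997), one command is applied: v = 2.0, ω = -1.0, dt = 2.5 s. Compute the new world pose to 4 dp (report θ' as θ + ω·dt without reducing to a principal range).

(2.7893, 2.7238, -1.1910)

θ' = 1.3090 + -1.0·2.5 = -1.1910
R = v/ω = 2.0/-1.0 = -2.0000
x' = -1 + -2.0000·(sin -1.1910 − sin 1.3090) = 2.7893
y' = 2.5 − -2.0000·(cos -1.1910 − cos 1.3090) = 2.7238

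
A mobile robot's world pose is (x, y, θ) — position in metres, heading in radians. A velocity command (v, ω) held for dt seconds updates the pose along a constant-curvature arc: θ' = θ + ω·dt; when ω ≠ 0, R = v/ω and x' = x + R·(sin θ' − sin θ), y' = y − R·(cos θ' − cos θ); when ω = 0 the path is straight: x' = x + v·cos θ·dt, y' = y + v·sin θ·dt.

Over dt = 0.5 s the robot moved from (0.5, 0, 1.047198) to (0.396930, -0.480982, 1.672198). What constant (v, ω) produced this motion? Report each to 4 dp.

v = -1.0000, ω = 1.2500

Δθ = 1.672198 − 1.047198 = 0.625000
ω = Δθ/dt = 0.625000/0.5 = 1.2500
R = −Δy/(cos θ' − cos θ) = -0.8000
v = R·ω = -0.8000·1.2500 = -1.0000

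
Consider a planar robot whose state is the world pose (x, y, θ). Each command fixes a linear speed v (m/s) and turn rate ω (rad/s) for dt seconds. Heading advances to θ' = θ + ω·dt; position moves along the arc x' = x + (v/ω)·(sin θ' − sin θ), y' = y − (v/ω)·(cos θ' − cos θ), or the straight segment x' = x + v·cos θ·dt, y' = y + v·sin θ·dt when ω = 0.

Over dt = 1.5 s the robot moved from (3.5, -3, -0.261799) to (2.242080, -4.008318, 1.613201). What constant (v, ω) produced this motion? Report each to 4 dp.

v = -1.2500, ω = 1.2500

Δθ = 1.613201 − -0.261799 = 1.875000
ω = Δθ/dt = 1.875000/1.5 = 1.2500
R = Δx/(sin θ' − sin θ) = -1.0000
v = R·ω = -1.0000·1.2500 = -1.2500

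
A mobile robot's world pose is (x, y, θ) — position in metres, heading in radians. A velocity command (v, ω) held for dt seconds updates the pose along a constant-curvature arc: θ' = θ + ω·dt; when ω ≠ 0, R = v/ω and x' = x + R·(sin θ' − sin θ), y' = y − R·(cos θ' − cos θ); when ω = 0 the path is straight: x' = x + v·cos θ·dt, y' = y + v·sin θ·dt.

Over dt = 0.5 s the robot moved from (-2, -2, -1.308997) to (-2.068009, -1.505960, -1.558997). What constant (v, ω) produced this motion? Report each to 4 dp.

v = -1.0000, ω = -0.5000

Δθ = -1.558997 − -1.308997 = -0.250000
ω = Δθ/dt = -0.250000/0.5 = -0.5000
R = −Δy/(cos θ' − cos θ) = 2.0000
v = R·ω = 2.0000·-0.5000 = -1.0000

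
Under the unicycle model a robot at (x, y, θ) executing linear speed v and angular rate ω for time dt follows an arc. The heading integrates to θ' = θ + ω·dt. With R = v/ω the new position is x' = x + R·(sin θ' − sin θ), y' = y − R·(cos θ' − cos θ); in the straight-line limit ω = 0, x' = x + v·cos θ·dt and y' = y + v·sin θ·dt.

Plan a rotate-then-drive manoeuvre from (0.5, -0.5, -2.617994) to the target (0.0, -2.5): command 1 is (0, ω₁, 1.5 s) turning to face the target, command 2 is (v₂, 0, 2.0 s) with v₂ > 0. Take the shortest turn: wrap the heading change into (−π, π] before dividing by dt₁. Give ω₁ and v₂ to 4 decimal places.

ω₁ = 0.5348, v₂ = 1.0308

heading to target = atan2(-2.5−-0.5, 0−0.5) = -1.8158
Δθ = wrap(-1.8158 − -2.6180) = 0.8022; ω₁ = Δθ/dt₁ = 0.5348
distance = √((0−0.5)² + (-2.5−-0.5)²) = 2.0616; v₂ = distance/dt₂ = 1.0308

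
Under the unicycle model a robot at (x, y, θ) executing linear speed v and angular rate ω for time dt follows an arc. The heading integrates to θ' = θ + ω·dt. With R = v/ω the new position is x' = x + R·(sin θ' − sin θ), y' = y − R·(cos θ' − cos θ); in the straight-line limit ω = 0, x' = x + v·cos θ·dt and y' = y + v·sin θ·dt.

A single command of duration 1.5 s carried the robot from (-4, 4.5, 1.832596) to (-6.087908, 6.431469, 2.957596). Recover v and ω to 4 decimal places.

Δθ = 2.957596 − 1.832596 = 1.125000
ω = Δθ/dt = 1.125000/1.5 = 0.7500
R = Δx/(sin θ' − sin θ) = 2.6667
v = R·ω = 2.6667·0.7500 = 2.0000

v = 2.0000, ω = 0.7500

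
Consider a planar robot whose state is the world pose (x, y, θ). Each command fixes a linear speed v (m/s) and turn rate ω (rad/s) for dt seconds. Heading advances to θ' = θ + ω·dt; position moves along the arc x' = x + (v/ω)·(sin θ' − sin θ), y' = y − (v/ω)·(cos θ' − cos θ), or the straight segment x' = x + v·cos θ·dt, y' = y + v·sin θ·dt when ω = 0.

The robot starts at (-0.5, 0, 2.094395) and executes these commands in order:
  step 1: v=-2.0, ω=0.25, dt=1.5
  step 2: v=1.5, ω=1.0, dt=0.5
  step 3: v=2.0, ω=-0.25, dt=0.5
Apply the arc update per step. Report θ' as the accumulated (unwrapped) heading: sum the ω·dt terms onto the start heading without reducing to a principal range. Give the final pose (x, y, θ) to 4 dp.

step 1: θ'=2.4694 (R=-8.0000) → pose (1.4465, -2.2596, 2.4694)
step 2: θ'=2.9694 (R=1.5000) → pose (0.7695, -1.9555, 2.9694)
step 3: θ'=2.8444 (R=-8.0000) → pose (-0.2024, -1.7231, 2.8444)

(-0.2024, -1.7231, 2.8444)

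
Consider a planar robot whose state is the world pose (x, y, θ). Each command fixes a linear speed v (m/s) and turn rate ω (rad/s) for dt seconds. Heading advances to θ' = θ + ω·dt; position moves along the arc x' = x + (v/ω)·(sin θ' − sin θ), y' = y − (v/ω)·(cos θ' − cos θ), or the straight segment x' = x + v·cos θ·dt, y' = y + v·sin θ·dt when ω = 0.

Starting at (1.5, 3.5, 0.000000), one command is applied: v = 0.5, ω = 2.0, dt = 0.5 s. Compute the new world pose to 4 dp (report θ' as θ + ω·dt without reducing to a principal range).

(1.7104, 3.6149, 1.0000)

θ' = 0.0000 + 2.0·0.5 = 1.0000
R = v/ω = 0.5/2.0 = 0.2500
x' = 1.5 + 0.2500·(sin 1.0000 − sin 0.0000) = 1.7104
y' = 3.5 − 0.2500·(cos 1.0000 − cos 0.0000) = 3.6149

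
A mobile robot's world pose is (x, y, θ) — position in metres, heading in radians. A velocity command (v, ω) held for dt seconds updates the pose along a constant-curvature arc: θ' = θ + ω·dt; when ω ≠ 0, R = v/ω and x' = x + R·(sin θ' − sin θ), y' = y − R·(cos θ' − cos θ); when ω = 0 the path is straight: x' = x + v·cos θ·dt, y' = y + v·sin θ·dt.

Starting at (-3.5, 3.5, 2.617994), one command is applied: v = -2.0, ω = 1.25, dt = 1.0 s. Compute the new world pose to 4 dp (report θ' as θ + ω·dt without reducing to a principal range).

(-1.6373, 3.6895, 3.8680)

θ' = 2.6180 + 1.25·1.0 = 3.8680
R = v/ω = -2.0/1.25 = -1.6000
x' = -3.5 + -1.6000·(sin 3.8680 − sin 2.6180) = -1.6373
y' = 3.5 − -1.6000·(cos 3.8680 − cos 2.6180) = 3.6895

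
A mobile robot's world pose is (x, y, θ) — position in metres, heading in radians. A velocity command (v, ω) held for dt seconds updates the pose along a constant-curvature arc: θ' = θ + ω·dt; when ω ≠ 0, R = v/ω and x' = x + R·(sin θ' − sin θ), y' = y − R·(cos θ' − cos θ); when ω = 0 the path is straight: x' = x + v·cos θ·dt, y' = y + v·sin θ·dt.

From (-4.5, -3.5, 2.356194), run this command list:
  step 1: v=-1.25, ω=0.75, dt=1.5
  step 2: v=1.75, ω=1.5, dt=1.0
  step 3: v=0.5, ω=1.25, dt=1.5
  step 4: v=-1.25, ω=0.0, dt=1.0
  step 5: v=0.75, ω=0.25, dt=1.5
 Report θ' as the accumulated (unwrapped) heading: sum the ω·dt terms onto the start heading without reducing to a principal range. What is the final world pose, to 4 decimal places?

step 1: θ'=3.4812 (R=-1.6667) → pose (-2.7663, -3.8930, 3.4812)
step 2: θ'=4.9812 (R=1.1667) → pose (-3.5024, -5.3028, 4.9812)
step 3: θ'=6.8562 (R=0.4000) → pose (-2.8999, -5.5327, 6.8562)
step 4: θ'=6.8562 (straight) → pose (-3.9503, -6.2104, 6.8562)
step 5: θ'=7.2312 (R=3.0000) → pose (-3.1400, -5.4395, 7.2312)

(-3.1400, -5.4395, 7.2312)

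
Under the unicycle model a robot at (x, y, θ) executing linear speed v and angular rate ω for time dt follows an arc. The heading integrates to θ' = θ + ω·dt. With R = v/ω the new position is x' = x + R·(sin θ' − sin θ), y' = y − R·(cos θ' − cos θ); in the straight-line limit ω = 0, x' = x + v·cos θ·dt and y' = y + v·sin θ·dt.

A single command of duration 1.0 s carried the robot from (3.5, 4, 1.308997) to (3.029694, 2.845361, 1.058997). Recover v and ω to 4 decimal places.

Δθ = 1.058997 − 1.308997 = -0.250000
ω = Δθ/dt = -0.250000/1.0 = -0.2500
R = −Δy/(cos θ' − cos θ) = 5.0000
v = R·ω = 5.0000·-0.2500 = -1.2500

v = -1.2500, ω = -0.2500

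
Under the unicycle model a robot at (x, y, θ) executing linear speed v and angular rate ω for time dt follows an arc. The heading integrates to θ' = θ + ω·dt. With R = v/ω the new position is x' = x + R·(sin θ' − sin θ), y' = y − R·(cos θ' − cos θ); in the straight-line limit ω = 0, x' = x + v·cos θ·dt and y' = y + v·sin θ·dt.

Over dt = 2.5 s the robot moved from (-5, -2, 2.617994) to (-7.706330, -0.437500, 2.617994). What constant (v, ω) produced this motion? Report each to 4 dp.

Δθ = 2.617994 − 2.617994 = 0.000000
ω = Δθ/dt = 0.000000/2.5 = 0.0000
ω = 0 → v = (Δx·cos θ + Δy·sin θ)/dt = 1.2500

v = 1.2500, ω = 0.0000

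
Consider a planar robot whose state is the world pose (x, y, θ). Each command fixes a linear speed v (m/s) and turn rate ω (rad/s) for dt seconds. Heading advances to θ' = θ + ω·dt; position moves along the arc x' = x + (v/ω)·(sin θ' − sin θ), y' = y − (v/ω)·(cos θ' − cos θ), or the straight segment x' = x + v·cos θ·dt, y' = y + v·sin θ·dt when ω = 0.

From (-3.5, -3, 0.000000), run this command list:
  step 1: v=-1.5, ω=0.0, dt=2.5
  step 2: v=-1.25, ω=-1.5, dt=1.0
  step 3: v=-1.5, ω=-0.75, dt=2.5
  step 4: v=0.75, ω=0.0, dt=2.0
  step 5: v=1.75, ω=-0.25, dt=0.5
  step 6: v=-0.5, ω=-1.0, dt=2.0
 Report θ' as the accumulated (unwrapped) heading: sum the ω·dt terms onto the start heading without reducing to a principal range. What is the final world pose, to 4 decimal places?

(-7.7420, -0.3590, -5.5000)

step 1: θ'=0.0000 (straight) → pose (-7.2500, -3.0000, 0.0000)
step 2: θ'=-1.5000 (R=0.8333) → pose (-8.0812, -2.2256, -1.5000)
step 3: θ'=-3.3750 (R=2.0000) → pose (-5.6237, -0.1384, -3.3750)
step 4: θ'=-3.3750 (straight) → pose (-7.0830, 0.2086, -3.3750)
step 5: θ'=-3.5000 (R=-7.0000) → pose (-7.9194, 0.4636, -3.5000)
step 6: θ'=-5.5000 (R=0.5000) → pose (-7.7420, -0.3590, -5.5000)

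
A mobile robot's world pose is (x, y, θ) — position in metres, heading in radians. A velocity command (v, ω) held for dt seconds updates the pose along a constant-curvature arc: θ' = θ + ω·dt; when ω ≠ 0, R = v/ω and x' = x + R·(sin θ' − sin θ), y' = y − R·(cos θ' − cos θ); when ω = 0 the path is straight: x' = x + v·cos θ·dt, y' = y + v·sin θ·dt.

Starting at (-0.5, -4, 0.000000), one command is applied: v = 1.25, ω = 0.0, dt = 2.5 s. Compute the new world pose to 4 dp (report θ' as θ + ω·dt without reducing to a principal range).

θ' = 0.0000 + 0.0·2.5 = 0.0000
ω = 0 → straight: x' = -0.5 + 1.25·cos(0.0000)·2.5 = 2.6250
y' = -4 + 1.25·sin(0.0000)·2.5 = -4.0000

(2.6250, -4.0000, 0.0000)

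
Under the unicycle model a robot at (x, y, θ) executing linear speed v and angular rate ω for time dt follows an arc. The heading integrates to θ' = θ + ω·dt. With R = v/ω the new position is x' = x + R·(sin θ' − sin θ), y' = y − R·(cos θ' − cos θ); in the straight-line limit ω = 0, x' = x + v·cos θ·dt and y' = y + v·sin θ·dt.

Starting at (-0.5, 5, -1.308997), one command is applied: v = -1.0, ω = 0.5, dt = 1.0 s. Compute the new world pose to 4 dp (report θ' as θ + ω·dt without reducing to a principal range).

θ' = -1.3090 + 0.5·1.0 = -0.8090
R = v/ω = -1.0/0.5 = -2.0000
x' = -0.5 + -2.0000·(sin -0.8090 − sin -1.3090) = -0.9847
y' = 5 − -2.0000·(cos -0.8090 − cos -1.3090) = 5.8628

(-0.9847, 5.8628, -0.8090)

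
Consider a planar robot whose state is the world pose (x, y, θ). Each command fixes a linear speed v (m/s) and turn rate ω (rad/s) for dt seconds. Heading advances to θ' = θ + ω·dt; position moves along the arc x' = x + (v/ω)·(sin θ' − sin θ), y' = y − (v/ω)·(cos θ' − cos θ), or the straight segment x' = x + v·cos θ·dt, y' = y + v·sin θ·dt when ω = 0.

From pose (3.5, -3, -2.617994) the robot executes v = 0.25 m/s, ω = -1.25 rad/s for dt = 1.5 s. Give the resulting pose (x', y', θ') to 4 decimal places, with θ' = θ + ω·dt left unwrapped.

θ' = -2.6180 + -1.25·1.5 = -4.4930
R = v/ω = 0.25/-1.25 = -0.2000
x' = 3.5 + -0.2000·(sin -4.4930 − sin -2.6180) = 3.2048
y' = -3 − -0.2000·(cos -4.4930 − cos -2.6180) = -2.8703

(3.2048, -2.8703, -4.4930)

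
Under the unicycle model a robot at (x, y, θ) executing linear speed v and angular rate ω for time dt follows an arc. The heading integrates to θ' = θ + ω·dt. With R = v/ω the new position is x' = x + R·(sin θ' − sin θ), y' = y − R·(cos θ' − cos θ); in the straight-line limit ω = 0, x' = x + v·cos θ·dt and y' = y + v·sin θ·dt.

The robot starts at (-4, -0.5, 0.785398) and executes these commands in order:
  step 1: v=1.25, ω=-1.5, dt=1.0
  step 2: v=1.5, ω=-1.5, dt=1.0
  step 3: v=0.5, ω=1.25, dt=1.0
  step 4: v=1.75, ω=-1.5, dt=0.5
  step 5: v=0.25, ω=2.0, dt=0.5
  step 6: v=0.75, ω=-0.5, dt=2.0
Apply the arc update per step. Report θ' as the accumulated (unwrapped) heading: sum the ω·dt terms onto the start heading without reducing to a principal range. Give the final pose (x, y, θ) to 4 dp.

(-1.9898, -4.5756, -1.7146)

step 1: θ'=-0.7146 (R=-0.8333) → pose (-2.8646, -0.4598, -0.7146)
step 2: θ'=-2.2146 (R=-1.0000) → pose (-2.7201, -1.8154, -2.2146)
step 3: θ'=-0.9646 (R=0.4000) → pose (-2.7289, -2.2834, -0.9646)
step 4: θ'=-1.7146 (R=-1.1667) → pose (-2.5331, -3.1153, -1.7146)
step 5: θ'=-0.7146 (R=0.1250) → pose (-2.4913, -3.2276, -0.7146)
step 6: θ'=-1.7146 (R=-1.5000) → pose (-1.9898, -4.5756, -1.7146)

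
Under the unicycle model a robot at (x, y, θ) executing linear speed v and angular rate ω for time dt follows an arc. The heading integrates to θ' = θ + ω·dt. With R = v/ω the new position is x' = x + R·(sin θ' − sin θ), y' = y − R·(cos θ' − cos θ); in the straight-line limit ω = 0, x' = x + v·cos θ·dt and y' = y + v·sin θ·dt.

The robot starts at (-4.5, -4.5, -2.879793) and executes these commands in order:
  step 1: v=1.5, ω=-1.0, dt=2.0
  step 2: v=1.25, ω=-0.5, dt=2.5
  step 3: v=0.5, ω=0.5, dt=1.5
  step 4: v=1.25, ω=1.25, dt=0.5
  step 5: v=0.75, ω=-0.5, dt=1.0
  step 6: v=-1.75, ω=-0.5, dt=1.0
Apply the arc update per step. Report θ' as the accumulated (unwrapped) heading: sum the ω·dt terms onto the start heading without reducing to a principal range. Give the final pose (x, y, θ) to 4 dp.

step 1: θ'=-4.8798 (R=-1.5000) → pose (-6.3673, -2.8012, -4.8798)
step 2: θ'=-6.1298 (R=-2.5000) → pose (-4.2842, -0.7471, -6.1298)
step 3: θ'=-5.3798 (R=1.0000) → pose (-3.6515, -0.3778, -5.3798)
step 4: θ'=-4.7548 (R=1.0000) → pose (-3.4379, 0.1988, -4.7548)
step 5: θ'=-5.2548 (R=-1.5000) → pose (-3.2239, 0.9095, -5.2548)
step 6: θ'=-5.7548 (R=3.5000) → pose (-4.4571, -0.3065, -5.7548)

(-4.4571, -0.3065, -5.7548)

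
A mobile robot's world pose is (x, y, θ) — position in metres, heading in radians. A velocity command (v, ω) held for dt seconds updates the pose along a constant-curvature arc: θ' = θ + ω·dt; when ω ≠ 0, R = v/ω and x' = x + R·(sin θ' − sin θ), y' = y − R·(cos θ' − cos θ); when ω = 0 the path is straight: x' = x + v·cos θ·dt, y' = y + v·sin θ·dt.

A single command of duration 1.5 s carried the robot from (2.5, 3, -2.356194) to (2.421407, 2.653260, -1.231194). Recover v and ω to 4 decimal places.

v = 0.2500, ω = 0.7500

Δθ = -1.231194 − -2.356194 = 1.125000
ω = Δθ/dt = 1.125000/1.5 = 0.7500
R = −Δy/(cos θ' − cos θ) = 0.3333
v = R·ω = 0.3333·0.7500 = 0.2500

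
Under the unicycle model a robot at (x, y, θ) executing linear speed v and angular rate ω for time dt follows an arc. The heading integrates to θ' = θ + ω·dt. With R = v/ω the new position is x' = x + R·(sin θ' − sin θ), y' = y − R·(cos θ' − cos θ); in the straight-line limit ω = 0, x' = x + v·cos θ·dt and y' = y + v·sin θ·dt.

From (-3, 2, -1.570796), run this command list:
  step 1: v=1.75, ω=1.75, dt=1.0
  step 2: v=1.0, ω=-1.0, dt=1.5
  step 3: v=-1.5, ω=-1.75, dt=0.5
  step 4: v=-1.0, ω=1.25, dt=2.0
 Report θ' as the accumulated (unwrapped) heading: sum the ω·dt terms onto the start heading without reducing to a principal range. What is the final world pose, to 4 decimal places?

(-1.4276, 2.2244, 0.3042)

step 1: θ'=0.1792 (R=1.0000) → pose (-1.8218, 1.0160, 0.1792)
step 2: θ'=-1.3208 (R=-1.0000) → pose (-0.6746, 0.2794, -1.3208)
step 3: θ'=-2.1958 (R=0.8571) → pose (-0.5392, 0.9930, -2.1958)
step 4: θ'=0.3042 (R=-0.8000) → pose (-1.4276, 2.2244, 0.3042)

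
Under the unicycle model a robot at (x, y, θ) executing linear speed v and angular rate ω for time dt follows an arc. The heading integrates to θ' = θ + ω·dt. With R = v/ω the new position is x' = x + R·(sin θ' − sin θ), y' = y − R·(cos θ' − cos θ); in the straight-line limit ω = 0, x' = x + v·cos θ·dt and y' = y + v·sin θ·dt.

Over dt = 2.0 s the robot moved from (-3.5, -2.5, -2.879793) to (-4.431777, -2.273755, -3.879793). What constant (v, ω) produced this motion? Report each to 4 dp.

Δθ = -3.879793 − -2.879793 = -1.000000
ω = Δθ/dt = -1.000000/2.0 = -0.5000
R = Δx/(sin θ' − sin θ) = -1.0000
v = R·ω = -1.0000·-0.5000 = 0.5000

v = 0.5000, ω = -0.5000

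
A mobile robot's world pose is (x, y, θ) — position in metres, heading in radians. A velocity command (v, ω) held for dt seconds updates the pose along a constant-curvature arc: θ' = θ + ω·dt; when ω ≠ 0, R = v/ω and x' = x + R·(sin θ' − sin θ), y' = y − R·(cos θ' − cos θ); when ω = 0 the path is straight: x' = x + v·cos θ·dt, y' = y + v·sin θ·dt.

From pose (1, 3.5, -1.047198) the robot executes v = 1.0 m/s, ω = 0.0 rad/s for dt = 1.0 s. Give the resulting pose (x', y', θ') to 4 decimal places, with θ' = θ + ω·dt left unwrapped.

θ' = -1.0472 + 0.0·1.0 = -1.0472
ω = 0 → straight: x' = 1 + 1.0·cos(-1.0472)·1.0 = 1.5000
y' = 3.5 + 1.0·sin(-1.0472)·1.0 = 2.6340

(1.5000, 2.6340, -1.0472)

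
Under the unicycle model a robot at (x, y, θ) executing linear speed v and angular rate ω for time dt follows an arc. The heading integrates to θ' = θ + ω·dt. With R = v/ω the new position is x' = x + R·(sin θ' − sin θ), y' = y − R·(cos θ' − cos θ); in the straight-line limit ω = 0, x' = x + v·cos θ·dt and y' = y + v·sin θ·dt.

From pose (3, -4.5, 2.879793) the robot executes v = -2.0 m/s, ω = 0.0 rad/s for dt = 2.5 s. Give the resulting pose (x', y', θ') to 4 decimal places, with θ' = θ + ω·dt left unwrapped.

(7.8296, -5.7941, 2.8798)

θ' = 2.8798 + 0.0·2.5 = 2.8798
ω = 0 → straight: x' = 3 + -2.0·cos(2.8798)·2.5 = 7.8296
y' = -4.5 + -2.0·sin(2.8798)·2.5 = -5.7941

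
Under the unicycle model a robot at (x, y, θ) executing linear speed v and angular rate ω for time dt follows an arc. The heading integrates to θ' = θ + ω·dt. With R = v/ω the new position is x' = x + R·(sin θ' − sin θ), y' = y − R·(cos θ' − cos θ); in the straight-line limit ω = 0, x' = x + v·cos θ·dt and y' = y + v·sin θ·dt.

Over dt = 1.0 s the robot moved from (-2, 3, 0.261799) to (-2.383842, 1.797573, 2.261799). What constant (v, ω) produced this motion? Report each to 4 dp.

v = -1.5000, ω = 2.0000

Δθ = 2.261799 − 0.261799 = 2.000000
ω = Δθ/dt = 2.000000/1.0 = 2.0000
R = −Δy/(cos θ' − cos θ) = -0.7500
v = R·ω = -0.7500·2.0000 = -1.5000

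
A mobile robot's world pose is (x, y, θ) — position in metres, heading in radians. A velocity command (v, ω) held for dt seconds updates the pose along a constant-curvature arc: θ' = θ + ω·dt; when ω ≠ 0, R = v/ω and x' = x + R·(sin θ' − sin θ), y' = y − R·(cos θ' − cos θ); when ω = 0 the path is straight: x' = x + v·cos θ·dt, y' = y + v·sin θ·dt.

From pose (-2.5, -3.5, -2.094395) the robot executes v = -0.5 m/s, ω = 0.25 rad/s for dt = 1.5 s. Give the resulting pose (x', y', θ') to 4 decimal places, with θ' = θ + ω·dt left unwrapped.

θ' = -2.0944 + 0.25·1.5 = -1.7194
R = v/ω = -0.5/0.25 = -2.0000
x' = -2.5 + -2.0000·(sin -1.7194 − sin -2.0944) = -2.2541
y' = -3.5 − -2.0000·(cos -1.7194 − cos -2.0944) = -2.7961

(-2.2541, -2.7961, -1.7194)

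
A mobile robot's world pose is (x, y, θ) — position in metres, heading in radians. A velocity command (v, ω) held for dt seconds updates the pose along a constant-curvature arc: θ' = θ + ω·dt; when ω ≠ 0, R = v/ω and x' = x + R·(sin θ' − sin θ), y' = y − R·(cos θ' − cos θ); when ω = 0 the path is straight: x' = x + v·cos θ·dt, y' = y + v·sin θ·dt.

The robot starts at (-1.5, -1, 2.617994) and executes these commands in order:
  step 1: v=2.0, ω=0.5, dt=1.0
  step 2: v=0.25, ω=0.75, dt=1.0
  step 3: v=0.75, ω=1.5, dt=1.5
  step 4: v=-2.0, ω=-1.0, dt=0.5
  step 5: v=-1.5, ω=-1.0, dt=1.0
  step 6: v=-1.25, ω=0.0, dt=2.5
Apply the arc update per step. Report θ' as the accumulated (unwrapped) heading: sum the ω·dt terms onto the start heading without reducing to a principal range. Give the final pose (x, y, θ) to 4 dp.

step 1: θ'=3.1180 (R=4.0000) → pose (-3.4056, -0.4652, 3.1180)
step 2: θ'=3.8680 (R=0.3333) → pose (-3.6349, -0.5493, 3.8680)
step 3: θ'=6.1180 (R=0.5000) → pose (-3.3850, -1.4162, 6.1180)
step 4: θ'=5.6180 (R=2.0000) → pose (-4.2905, -1.0171, 5.6180)
step 5: θ'=4.6180 (R=1.5000) → pose (-4.8580, 0.3045, 4.6180)
step 6: θ'=4.6180 (straight) → pose (-4.5635, 3.4156, 4.6180)

(-4.5635, 3.4156, 4.6180)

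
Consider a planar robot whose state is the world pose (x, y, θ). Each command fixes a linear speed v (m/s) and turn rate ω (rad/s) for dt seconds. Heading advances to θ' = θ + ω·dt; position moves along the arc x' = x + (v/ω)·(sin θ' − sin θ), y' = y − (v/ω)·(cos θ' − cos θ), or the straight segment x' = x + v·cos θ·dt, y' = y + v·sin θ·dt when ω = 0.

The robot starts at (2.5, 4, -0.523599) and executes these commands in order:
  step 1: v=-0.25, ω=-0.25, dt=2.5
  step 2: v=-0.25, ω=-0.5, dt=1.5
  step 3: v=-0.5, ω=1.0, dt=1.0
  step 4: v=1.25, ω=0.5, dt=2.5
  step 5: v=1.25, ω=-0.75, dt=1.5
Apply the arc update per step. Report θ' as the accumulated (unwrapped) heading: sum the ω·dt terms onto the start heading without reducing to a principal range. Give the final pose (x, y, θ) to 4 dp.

(6.5433, 4.1315, -0.7736)

step 1: θ'=-1.1486 (R=1.0000) → pose (2.0878, 4.4563, -1.1486)
step 2: θ'=-1.8986 (R=0.5000) → pose (2.0705, 4.8221, -1.8986)
step 3: θ'=-0.8986 (R=-0.5000) → pose (1.9884, 5.2945, -0.8986)
step 4: θ'=0.3514 (R=2.5000) → pose (4.8051, 4.5040, 0.3514)
step 5: θ'=-0.7736 (R=-1.6667) → pose (6.5433, 4.1315, -0.7736)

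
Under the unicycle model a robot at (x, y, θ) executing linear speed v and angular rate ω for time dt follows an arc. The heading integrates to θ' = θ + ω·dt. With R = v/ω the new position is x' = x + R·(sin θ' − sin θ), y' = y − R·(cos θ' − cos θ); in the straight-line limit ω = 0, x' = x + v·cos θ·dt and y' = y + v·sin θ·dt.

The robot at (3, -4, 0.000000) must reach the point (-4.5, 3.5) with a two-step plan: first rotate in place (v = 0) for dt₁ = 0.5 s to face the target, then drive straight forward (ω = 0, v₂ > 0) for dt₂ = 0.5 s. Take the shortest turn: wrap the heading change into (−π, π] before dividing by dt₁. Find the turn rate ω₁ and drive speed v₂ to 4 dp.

heading to target = atan2(3.5−-4, -4.5−3) = 2.3562
Δθ = wrap(2.3562 − 0.0000) = 2.3562; ω₁ = Δθ/dt₁ = 4.7124
distance = √((-4.5−3)² + (3.5−-4)²) = 10.6066; v₂ = distance/dt₂ = 21.2132

ω₁ = 4.7124, v₂ = 21.2132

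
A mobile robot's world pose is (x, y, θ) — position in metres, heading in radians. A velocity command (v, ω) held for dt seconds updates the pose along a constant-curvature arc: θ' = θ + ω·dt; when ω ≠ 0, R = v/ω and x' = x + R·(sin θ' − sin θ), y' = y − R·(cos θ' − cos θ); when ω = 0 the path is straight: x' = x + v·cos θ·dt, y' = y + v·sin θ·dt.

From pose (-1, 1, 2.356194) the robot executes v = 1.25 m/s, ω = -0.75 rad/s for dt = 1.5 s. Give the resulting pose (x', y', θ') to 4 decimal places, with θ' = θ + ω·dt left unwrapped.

θ' = 2.3562 + -0.75·1.5 = 1.2312
R = v/ω = 1.25/-0.75 = -1.6667
x' = -1 + -1.6667·(sin 1.2312 − sin 2.3562) = -1.3930
y' = 1 − -1.6667·(cos 1.2312 − cos 2.3562) = 2.7337

(-1.3930, 2.7337, 1.2312)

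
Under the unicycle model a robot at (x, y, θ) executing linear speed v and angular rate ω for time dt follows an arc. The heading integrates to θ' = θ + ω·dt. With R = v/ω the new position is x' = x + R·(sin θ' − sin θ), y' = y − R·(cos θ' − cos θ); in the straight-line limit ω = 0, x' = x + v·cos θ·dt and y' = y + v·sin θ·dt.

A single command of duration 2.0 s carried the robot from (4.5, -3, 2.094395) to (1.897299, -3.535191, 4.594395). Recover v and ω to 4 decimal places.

v = 1.7500, ω = 1.2500

Δθ = 4.594395 − 2.094395 = 2.500000
ω = Δθ/dt = 2.500000/2.0 = 1.2500
R = Δx/(sin θ' − sin θ) = 1.4000
v = R·ω = 1.4000·1.2500 = 1.7500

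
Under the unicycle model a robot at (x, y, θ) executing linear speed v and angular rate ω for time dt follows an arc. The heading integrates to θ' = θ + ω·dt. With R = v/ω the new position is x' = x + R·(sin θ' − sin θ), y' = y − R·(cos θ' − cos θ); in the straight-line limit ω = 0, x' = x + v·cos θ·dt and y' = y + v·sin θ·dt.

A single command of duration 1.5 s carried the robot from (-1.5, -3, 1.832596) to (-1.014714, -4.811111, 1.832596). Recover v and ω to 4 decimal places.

Δθ = 1.832596 − 1.832596 = 0.000000
ω = Δθ/dt = 0.000000/1.5 = 0.0000
ω = 0 → v = (Δx·cos θ + Δy·sin θ)/dt = -1.2500

v = -1.2500, ω = 0.0000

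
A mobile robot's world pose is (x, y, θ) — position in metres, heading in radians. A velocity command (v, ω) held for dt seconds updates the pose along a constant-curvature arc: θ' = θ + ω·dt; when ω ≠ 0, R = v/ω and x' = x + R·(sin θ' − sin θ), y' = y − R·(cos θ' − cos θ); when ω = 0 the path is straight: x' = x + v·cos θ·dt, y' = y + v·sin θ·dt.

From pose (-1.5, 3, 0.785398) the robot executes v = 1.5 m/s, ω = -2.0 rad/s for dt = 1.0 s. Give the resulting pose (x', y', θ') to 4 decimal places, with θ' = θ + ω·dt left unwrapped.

(-0.2667, 2.7312, -1.2146)

θ' = 0.7854 + -2.0·1.0 = -1.2146
R = v/ω = 1.5/-2.0 = -0.7500
x' = -1.5 + -0.7500·(sin -1.2146 − sin 0.7854) = -0.2667
y' = 3 − -0.7500·(cos -1.2146 − cos 0.7854) = 2.7312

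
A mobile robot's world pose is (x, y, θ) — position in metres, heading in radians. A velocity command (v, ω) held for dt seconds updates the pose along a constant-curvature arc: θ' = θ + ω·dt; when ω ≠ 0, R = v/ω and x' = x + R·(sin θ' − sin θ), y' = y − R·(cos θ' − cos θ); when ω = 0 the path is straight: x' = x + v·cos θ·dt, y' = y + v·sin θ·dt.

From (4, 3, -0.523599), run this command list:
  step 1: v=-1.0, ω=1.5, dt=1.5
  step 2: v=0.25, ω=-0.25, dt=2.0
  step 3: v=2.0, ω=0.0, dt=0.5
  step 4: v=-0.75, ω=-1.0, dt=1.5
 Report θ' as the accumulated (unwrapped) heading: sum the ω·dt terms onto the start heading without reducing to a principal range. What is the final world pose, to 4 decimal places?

step 1: θ'=1.7264 (R=-0.6667) → pose (3.0081, 2.3193, 1.7264)
step 2: θ'=1.2264 (R=-1.0000) → pose (3.0547, 2.8119, 1.2264)
step 3: θ'=1.2264 (straight) → pose (3.3923, 3.7532, 1.2264)
step 4: θ'=-0.2736 (R=0.7500) → pose (2.4837, 3.2843, -0.2736)

(2.4837, 3.2843, -0.2736)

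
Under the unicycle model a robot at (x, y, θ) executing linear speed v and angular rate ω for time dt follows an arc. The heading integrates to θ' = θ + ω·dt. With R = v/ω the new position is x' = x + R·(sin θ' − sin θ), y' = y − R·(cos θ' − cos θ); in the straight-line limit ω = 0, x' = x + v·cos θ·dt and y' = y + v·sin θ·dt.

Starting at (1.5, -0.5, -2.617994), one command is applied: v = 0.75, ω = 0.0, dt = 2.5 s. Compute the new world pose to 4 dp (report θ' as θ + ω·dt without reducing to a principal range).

θ' = -2.6180 + 0.0·2.5 = -2.6180
ω = 0 → straight: x' = 1.5 + 0.75·cos(-2.6180)·2.5 = -0.1238
y' = -0.5 + 0.75·sin(-2.6180)·2.5 = -1.4375

(-0.1238, -1.4375, -2.6180)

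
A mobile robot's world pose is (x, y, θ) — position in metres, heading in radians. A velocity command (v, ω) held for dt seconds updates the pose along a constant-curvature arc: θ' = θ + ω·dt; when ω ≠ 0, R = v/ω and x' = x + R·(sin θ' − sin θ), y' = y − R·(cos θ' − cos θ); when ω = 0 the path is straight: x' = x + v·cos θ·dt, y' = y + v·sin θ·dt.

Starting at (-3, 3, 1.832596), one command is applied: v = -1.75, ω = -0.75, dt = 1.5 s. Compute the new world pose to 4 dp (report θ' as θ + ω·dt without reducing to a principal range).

(-3.7371, 0.6229, 0.7076)

θ' = 1.8326 + -0.75·1.5 = 0.7076
R = v/ω = -1.75/-0.75 = 2.3333
x' = -3 + 2.3333·(sin 0.7076 − sin 1.8326) = -3.7371
y' = 3 − 2.3333·(cos 0.7076 − cos 1.8326) = 0.6229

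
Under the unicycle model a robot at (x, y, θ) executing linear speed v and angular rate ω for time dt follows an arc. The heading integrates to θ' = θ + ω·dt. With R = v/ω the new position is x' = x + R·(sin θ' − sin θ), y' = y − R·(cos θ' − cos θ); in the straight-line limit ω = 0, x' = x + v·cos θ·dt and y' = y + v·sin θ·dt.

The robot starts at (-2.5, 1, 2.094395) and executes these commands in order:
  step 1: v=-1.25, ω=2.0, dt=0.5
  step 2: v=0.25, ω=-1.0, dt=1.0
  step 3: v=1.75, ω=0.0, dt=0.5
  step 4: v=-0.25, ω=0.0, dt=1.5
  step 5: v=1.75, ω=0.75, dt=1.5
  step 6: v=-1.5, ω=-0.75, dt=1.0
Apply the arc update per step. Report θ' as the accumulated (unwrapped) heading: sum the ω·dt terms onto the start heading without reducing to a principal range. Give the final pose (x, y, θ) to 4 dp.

(-3.2442, 1.9765, 2.4694)

step 1: θ'=3.0944 (R=-0.6250) → pose (-1.9882, 0.6882, 3.0944)
step 2: θ'=2.0944 (R=-0.2500) → pose (-2.1929, 0.8129, 2.0944)
step 3: θ'=2.0944 (straight) → pose (-2.6304, 1.5707, 2.0944)
step 4: θ'=2.0944 (straight) → pose (-2.4429, 1.2459, 2.0944)
step 5: θ'=3.2194 (R=2.3333) → pose (-4.6450, 2.4055, 3.2194)
step 6: θ'=2.4694 (R=2.0000) → pose (-3.2442, 1.9765, 2.4694)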